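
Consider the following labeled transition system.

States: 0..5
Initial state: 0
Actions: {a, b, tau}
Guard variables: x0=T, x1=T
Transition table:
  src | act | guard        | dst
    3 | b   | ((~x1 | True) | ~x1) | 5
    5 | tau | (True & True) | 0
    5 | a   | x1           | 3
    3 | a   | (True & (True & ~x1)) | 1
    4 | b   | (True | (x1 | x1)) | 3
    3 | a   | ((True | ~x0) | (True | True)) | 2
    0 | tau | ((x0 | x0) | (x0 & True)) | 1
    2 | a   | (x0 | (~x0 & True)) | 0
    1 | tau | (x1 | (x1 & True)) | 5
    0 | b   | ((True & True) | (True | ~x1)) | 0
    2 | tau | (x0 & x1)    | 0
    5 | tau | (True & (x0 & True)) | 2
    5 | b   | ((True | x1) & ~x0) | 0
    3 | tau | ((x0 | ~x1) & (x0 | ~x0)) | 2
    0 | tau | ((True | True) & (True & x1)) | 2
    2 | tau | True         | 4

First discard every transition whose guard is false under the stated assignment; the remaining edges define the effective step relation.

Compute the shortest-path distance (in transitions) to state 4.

Answer: 2

Working:
Layered search for 4:
  depth 0: {0}
  depth 1: {1,2}
  depth 2: {4,5}
depth(4)=2, e.g. tau·tau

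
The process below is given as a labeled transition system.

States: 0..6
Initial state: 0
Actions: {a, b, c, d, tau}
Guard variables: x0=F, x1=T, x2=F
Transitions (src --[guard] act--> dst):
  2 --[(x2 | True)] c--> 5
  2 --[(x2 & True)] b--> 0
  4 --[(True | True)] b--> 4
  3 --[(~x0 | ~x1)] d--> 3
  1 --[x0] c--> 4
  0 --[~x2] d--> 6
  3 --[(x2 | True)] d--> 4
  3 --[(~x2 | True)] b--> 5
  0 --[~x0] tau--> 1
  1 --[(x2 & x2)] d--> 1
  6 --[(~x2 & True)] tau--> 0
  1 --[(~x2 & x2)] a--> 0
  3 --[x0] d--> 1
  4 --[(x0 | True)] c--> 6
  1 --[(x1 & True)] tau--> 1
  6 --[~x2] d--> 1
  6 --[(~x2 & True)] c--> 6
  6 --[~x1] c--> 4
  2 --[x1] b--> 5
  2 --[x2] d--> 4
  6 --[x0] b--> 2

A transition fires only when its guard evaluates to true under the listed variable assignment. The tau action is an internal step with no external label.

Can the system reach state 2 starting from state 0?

Answer: UNREACHABLE

Working:
After dropping false guards: 13 live edges.
Layer 0: {0}
Layer 1: {1,6}  total {0,1,6}
Reach set: {0,1,6}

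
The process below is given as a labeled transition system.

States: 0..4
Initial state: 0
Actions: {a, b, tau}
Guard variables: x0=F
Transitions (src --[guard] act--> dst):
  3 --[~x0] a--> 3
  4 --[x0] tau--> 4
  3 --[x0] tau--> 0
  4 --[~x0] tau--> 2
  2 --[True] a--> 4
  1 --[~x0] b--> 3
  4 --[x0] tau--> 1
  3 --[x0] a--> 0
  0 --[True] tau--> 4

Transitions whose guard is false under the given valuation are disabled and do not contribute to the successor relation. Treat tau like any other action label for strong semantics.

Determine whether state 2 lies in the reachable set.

Answer: REACHABLE

Working:
5 transition(s) survive guard evaluation.
Layer 0: {0}
Layer 1: {4}  total {0,4}
Layer 2: {2}  total {0,2,4}
R = {0,2,4}
trace reaching 2: tau·tau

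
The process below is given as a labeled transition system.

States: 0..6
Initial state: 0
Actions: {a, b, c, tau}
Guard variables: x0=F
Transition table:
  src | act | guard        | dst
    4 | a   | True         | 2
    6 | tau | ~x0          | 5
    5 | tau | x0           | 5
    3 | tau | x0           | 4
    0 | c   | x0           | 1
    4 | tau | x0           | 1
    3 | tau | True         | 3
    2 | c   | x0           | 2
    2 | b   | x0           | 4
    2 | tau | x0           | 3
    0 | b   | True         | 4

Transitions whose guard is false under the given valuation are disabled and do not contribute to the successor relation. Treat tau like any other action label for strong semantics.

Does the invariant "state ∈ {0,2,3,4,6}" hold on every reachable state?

Answer: INVARIANT HOLDS

Analysis:
Safe = {0,2,3,4,6}
R = {0,2,4}
  0: ok
  2: ok
  4: ok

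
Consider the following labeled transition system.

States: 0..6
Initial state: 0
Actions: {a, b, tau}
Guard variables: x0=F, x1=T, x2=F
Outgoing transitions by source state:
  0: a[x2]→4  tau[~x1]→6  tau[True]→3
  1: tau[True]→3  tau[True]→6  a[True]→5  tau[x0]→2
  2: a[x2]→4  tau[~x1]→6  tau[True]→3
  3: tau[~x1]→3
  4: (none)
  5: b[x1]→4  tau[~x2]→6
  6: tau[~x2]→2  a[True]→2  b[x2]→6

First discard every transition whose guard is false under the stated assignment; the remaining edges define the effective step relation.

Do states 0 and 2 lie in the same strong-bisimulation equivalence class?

Refine partition for ~:
  π0 = {{0,1,2,3,4,5,6}}
  π1 = {{0,2},{1,6},{3,4},{5}}
  π2 = {{0,2},{1},{3,4},{5},{6}}
stable after 3 split(s): 5 block(s)
class of 0: {0,2}; class of 2: {0,2}

Answer: BISIMILAR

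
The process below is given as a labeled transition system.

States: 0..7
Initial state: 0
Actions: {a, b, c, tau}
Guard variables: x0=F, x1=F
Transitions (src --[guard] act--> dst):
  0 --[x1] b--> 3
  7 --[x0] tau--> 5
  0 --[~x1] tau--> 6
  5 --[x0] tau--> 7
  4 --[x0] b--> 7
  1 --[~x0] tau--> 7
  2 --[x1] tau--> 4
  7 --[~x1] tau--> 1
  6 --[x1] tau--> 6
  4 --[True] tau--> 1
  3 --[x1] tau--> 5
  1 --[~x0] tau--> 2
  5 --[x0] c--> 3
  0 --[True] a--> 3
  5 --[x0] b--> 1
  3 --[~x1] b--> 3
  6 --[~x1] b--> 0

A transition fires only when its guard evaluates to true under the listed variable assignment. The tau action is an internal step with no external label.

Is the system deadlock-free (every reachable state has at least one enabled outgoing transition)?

Reachable = {0,3,6}
  0: a→3  tau→6  [2 out]
  3: b→3  [1 out]
  6: b→0  [1 out]

Answer: DEADLOCK-FREE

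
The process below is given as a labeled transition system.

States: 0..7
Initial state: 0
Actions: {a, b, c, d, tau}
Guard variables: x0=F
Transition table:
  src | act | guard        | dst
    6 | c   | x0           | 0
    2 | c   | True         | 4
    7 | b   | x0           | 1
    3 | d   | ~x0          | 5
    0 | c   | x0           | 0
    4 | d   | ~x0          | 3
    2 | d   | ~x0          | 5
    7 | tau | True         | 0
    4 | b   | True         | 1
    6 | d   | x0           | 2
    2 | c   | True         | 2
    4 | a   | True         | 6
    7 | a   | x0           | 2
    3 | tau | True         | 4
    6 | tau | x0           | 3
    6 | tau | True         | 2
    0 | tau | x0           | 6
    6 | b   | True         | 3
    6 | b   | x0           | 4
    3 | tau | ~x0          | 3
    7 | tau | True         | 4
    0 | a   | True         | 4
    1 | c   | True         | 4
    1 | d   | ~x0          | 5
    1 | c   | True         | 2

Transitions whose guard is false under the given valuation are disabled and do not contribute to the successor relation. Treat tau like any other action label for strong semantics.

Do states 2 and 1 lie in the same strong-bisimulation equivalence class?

Answer: BISIMILAR

Analysis:
Compute ~ classes (split until stable):
  round 0: {{0,1,2,3,4,5,6,7}}
  round 1: {{0},{1,2},{3},{4},{5},{6},{7}}
7 equivalence class(es) (converged in 2)
2∈{1,2}, 1∈{1,2}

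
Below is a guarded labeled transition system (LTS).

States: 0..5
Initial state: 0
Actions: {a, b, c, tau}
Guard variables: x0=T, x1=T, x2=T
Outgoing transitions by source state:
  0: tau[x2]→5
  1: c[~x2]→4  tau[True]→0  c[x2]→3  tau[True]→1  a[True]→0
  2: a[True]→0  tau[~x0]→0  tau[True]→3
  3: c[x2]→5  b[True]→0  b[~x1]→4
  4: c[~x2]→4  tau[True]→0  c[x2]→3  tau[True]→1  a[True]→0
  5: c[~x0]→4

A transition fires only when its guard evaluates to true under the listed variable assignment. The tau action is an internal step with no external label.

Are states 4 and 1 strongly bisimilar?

Answer: BISIMILAR

Trace:
Compute ~ classes (split until stable):
  round 0: {{0,1,2,3,4,5}}
  round 1: {{0},{1,4},{2},{3},{5}}
5 equivalence class(es) (converged in 2)
[4]={1,4}  [1]={1,4}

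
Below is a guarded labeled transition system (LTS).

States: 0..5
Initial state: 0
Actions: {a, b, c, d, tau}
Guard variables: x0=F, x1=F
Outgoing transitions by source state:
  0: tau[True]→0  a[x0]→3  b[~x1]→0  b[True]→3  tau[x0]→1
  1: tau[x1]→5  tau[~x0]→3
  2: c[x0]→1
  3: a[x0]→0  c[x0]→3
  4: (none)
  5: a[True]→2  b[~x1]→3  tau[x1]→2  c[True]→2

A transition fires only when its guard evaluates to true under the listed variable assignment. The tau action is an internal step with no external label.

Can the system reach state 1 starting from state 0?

Answer: UNREACHABLE

Analysis:
7 transition(s) survive guard evaluation.
Layer 0: {0}
Layer 1: {3}  now seen {0,3}
Reachable = {0,3}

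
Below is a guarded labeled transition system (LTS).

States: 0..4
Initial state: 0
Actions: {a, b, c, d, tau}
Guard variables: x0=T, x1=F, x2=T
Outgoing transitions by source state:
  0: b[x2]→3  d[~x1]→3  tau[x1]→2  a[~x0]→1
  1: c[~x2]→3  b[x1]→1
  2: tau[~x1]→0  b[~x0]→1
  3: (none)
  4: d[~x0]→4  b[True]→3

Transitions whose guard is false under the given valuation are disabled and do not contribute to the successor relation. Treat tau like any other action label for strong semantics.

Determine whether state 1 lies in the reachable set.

After dropping false guards: 4 live edges.
depth 0: {0}
depth 1: {3}  now seen {0,3}
R = {0,3}

Answer: UNREACHABLE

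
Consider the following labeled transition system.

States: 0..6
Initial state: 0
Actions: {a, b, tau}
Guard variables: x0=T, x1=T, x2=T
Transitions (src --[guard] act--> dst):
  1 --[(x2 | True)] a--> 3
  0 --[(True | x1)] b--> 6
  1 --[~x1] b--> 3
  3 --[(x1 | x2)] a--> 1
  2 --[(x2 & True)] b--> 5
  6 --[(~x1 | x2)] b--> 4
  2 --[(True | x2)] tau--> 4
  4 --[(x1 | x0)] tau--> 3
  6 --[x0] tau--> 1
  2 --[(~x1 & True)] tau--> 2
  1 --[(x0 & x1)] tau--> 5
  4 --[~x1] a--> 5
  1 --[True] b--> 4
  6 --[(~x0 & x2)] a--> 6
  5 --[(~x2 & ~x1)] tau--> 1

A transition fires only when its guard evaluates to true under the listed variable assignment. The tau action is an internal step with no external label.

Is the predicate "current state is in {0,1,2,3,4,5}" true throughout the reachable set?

Allowed set {0,1,2,3,4,5}
Reachable = {0,1,3,4,5,6}
  0: ✓
  1: ✓
  3: ✓
  4: ✓
  5: ✓
  6: VIOLATES
witness against invariant: b → 6

Answer: INVARIANT VIOLATED at state 6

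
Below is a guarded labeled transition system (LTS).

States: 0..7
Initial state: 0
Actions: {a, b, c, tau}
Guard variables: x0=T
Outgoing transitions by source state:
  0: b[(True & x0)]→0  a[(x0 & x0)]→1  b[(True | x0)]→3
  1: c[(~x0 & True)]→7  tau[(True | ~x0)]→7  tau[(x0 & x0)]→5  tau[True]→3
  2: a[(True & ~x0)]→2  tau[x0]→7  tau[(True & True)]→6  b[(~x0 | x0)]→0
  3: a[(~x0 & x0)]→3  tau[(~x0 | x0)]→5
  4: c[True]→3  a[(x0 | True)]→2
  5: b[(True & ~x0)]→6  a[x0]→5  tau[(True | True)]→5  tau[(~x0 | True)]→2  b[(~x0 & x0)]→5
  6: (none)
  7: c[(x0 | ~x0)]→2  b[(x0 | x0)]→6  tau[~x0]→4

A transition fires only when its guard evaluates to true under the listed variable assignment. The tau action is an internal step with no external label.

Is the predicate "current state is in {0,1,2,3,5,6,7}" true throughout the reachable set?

Answer: INVARIANT HOLDS

Analysis:
Allowed set {0,1,2,3,5,6,7}
Reach set: {0,1,2,3,5,6,7}
  0: safe
  1: safe
  2: safe
  3: safe
  5: safe
  6: safe
  7: safe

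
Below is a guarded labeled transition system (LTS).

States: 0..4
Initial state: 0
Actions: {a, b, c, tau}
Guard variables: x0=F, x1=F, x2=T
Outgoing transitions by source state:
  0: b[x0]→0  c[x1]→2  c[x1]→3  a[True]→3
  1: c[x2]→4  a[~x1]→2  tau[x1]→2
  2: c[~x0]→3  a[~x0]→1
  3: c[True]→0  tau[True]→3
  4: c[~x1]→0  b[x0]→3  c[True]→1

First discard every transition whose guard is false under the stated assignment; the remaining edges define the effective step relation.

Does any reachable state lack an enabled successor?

Reachable = {0,3}
  0: a→3  [deg 1]
  3: c→0  tau→3  [deg 2]

Answer: DEADLOCK-FREE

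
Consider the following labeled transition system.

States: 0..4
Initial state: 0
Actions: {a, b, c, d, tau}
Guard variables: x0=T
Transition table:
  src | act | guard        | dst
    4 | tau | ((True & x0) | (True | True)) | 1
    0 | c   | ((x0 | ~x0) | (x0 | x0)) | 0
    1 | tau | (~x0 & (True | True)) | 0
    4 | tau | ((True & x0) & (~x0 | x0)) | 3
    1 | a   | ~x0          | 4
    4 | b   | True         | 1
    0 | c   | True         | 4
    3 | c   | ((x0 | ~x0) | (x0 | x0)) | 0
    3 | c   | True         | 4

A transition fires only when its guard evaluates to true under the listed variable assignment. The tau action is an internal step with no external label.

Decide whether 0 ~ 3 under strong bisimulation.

Bisimulation quotient by refinement:
  π0 = {{0,1,2,3,4}}
  π1 = {{0,3},{1,2},{4}}
3 equivalence class(es) (converged in 2)
[0]={0,3}  [3]={0,3}

Answer: BISIMILAR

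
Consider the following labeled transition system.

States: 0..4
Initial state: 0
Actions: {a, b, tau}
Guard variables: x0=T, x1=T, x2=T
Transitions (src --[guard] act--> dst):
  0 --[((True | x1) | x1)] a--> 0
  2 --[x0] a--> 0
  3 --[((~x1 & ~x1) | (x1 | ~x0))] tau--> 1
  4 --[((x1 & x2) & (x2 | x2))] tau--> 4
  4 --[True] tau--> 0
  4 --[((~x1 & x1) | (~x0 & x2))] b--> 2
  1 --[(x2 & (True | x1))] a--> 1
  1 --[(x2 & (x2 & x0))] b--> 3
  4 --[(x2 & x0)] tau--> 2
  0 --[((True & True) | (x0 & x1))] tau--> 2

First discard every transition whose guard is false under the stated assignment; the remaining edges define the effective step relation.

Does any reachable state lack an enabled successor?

Reach set: {0,2}
  0: a→0  tau→2  [deg 2]
  2: a→0  [deg 1]

Answer: DEADLOCK-FREE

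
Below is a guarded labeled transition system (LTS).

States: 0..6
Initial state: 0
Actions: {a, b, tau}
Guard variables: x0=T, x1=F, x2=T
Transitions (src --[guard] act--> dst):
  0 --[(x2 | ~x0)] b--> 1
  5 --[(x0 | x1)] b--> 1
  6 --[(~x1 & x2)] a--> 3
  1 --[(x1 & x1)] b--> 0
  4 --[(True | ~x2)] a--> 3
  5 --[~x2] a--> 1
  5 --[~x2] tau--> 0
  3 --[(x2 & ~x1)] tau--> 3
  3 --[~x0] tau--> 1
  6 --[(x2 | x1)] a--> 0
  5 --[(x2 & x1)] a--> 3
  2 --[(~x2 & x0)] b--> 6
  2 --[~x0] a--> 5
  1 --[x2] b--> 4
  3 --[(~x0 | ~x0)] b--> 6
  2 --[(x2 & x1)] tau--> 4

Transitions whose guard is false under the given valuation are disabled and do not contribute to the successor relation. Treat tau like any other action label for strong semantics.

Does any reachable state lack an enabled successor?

R = {0,1,3,4}
  0: b→1  [1 exit(s)]
  1: b→4  [1 exit(s)]
  3: tau→3  [1 exit(s)]
  4: a→3  [1 exit(s)]

Answer: DEADLOCK-FREE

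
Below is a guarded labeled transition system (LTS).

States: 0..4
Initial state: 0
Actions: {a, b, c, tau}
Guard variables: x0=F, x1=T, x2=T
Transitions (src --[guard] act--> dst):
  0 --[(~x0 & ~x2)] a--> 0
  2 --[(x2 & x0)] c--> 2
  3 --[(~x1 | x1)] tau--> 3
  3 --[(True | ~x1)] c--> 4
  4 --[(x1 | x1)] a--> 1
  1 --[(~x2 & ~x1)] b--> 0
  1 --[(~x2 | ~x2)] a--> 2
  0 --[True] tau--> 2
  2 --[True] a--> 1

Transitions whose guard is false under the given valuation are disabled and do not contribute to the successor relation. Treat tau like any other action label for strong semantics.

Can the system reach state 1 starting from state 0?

Guard filter leaves 5 enabled edge(s).
depth 0: {0}
depth 1: {2}  cumulative {0,2}
depth 2: {1}  cumulative {0,1,2}
R = {0,1,2}
witness 1: tau·a

Answer: REACHABLE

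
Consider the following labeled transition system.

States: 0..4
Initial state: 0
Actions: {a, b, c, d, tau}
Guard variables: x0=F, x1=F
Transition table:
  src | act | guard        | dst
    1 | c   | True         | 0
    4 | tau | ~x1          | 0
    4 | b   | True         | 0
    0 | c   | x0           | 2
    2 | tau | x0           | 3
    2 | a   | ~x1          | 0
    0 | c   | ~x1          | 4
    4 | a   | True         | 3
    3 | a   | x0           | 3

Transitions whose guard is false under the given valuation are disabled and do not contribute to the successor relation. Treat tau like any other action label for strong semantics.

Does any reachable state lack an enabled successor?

Answer: DEADLOCK at state 3

Trace:
Reachable = {0,3,4}
  0: c→4  [1 exit(s)]
  3: ∅  [deadlock]
  4: a→3  b→0  tau→0  [3 exit(s)]
trace reaching 3: c·a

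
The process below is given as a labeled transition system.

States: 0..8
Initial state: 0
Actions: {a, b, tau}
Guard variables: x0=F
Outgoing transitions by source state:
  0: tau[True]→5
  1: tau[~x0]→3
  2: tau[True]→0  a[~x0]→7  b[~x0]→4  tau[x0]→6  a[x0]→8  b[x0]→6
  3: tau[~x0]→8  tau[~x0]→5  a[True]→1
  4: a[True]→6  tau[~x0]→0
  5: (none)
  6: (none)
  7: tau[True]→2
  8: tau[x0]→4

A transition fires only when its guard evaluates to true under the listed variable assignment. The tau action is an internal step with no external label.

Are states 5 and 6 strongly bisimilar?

Answer: BISIMILAR

Trace:
Compute ~ classes (split until stable):
  round 0: {{0,1,2,3,4,5,6,7,8}}
  round 1: {{0,1,7},{2},{3,4},{5,6,8}}
  round 2: {{0},{1},{2},{3},{4},{5,6,8},{7}}
7 equivalence class(es) (converged in 3)
[5]={5,6,8}  [6]={5,6,8}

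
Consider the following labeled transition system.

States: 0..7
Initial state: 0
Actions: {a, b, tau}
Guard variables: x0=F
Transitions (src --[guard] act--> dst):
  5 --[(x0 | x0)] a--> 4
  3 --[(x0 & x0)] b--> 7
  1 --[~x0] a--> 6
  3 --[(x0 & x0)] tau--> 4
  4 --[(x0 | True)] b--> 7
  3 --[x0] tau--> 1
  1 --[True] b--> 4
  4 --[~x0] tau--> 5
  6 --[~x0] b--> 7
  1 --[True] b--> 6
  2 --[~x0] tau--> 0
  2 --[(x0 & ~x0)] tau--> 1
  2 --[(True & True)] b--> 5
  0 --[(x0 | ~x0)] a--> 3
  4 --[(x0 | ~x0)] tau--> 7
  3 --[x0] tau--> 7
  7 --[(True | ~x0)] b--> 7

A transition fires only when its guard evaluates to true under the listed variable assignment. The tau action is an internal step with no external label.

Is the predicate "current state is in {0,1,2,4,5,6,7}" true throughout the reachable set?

Inv-set: {0,1,2,4,5,6,7}
Reachable = {0,3}
  0: ok
  3: ✗ unsafe
witness against invariant: a → 3

Answer: INVARIANT VIOLATED at state 3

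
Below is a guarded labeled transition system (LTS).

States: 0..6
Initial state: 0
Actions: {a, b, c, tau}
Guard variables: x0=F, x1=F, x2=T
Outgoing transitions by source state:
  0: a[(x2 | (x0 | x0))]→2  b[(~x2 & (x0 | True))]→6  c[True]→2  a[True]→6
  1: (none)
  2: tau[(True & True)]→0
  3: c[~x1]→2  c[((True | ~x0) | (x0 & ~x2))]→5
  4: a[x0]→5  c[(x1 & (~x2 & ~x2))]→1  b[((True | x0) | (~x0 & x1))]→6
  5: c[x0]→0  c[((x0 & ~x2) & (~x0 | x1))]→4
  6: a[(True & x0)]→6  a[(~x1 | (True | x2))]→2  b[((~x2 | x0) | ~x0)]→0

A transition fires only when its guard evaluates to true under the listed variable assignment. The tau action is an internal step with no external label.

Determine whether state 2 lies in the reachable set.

Answer: REACHABLE

Working:
9 transition(s) survive guard evaluation.
L0 = {0}
L1 = {2,6}  cumulative {0,2,6}
R = {0,2,6}
trace reaching 2: a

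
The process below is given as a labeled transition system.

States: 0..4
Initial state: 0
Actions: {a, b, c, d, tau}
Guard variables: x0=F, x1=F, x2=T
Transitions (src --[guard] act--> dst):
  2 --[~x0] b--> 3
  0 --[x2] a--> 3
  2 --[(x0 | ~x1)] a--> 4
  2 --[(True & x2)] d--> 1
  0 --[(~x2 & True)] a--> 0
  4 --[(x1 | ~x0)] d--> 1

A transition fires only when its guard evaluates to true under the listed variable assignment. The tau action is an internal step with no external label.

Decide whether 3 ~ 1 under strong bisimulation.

Compute ~ classes (split until stable):
  round 0: {{0,1,2,3,4}}
  round 1: {{0},{1,3},{2},{4}}
4 equivalence class(es) (converged in 2)
[3]={1,3}  [1]={1,3}

Answer: BISIMILAR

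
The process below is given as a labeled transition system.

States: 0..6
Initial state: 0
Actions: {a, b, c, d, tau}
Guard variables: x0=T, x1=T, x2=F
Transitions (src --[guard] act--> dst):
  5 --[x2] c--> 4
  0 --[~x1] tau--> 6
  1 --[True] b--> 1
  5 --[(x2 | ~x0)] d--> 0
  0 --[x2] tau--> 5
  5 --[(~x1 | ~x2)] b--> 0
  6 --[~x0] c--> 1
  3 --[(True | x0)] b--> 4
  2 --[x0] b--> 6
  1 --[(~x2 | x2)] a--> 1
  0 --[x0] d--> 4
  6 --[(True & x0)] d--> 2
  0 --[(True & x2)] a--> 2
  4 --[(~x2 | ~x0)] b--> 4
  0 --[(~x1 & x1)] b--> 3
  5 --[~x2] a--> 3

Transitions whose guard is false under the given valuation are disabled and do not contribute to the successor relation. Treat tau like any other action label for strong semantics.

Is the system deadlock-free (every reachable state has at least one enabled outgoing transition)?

Reach set: {0,4}
  0: d→4  [deg 1]
  4: b→4  [deg 1]

Answer: DEADLOCK-FREE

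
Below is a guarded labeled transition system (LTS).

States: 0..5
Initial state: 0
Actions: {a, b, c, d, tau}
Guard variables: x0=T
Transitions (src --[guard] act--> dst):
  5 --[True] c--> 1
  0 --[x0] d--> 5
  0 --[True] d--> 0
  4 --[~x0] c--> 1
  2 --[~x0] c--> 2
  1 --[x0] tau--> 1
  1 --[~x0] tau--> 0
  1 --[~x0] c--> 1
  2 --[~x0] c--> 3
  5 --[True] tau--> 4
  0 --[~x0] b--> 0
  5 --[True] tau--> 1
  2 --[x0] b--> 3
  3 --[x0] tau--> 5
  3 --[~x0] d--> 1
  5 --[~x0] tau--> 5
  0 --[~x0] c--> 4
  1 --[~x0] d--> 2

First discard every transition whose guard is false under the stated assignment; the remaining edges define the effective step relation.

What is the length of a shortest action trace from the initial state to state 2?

Layered search for 2:
  L0 = {0}
  L1 = {5}
  L2 = {1,4}
2 never appears.

Answer: UNREACHABLE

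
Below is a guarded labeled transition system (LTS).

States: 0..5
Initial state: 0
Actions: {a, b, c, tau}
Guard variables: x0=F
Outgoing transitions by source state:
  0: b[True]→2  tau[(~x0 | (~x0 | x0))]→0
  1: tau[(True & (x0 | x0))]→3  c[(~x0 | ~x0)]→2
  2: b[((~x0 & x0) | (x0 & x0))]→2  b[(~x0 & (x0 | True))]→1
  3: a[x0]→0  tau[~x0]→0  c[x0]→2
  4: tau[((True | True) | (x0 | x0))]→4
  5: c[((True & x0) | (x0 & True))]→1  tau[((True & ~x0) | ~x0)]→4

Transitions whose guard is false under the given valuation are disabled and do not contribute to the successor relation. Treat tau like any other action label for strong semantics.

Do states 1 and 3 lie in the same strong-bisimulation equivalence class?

Bisimulation quotient by refinement:
  π0 = {{0,1,2,3,4,5}}
  π1 = {{0},{1},{2},{3,4,5}}
  π2 = {{0},{1},{2},{3},{4,5}}
Fixed point at round 3; 5 class(es).
[1]={1}  [3]={3}

Answer: NOT BISIMILAR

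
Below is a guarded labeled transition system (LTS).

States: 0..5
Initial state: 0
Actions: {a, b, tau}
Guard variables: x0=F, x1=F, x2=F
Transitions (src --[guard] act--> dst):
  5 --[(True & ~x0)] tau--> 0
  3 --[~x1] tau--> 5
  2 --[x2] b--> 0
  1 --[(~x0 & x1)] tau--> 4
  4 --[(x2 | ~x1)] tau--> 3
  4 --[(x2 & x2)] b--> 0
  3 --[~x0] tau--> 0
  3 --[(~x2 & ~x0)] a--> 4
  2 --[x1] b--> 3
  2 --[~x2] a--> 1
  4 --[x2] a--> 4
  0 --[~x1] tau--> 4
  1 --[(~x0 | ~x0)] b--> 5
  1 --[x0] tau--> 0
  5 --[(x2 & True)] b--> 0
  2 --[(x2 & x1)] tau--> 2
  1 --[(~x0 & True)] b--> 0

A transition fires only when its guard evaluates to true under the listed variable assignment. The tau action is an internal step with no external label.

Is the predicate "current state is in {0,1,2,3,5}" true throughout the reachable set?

Inv-set: {0,1,2,3,5}
Reachable = {0,3,4,5}
  0: ✓
  3: ✓
  4: ✗ unsafe
  5: ✓
witness against invariant: tau → 4

Answer: INVARIANT VIOLATED at state 4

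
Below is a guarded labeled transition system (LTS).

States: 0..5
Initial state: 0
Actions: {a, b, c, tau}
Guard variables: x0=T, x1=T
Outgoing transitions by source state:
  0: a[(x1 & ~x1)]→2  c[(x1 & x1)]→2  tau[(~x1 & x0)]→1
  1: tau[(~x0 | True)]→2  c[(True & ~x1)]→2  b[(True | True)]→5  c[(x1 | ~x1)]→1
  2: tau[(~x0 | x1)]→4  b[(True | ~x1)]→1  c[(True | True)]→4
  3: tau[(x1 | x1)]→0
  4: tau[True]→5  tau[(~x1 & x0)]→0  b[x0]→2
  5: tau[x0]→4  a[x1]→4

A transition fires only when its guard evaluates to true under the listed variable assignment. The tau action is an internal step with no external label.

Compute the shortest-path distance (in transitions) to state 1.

Answer: 2

Working:
Layered search for 1:
  L0 = {0}
  L1 = {2}
  L2 = {1,4}
depth(1)=2, e.g. c·b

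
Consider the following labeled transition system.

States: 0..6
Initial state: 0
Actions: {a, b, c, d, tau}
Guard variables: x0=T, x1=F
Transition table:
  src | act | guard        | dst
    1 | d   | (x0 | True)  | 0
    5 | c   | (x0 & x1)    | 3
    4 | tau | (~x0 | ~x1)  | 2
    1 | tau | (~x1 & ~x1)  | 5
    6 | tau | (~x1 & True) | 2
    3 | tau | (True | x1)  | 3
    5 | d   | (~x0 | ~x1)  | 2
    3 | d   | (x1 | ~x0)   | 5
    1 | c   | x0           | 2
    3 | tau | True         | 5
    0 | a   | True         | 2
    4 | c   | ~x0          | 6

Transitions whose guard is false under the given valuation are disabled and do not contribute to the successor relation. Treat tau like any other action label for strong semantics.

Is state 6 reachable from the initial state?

Answer: UNREACHABLE

Analysis:
9 transition(s) survive guard evaluation.
Layer 0: {0}
Layer 1: {2}  cumulative {0,2}
Reach set: {0,2}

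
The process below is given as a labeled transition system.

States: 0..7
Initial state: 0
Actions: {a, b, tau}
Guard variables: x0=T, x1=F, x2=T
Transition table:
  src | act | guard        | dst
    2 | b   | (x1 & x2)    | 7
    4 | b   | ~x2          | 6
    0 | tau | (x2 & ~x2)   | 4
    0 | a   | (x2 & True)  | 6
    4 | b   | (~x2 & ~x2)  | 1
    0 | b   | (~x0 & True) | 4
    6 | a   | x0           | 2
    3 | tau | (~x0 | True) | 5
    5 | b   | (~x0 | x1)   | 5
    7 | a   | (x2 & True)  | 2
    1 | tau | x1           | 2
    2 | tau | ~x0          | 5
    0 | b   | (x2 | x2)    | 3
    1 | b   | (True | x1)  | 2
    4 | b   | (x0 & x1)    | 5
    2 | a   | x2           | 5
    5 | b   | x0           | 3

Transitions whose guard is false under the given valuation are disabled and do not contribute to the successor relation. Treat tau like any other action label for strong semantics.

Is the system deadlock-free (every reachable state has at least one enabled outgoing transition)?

Answer: DEADLOCK-FREE

Analysis:
Reach set: {0,2,3,5,6}
  0: a→6  b→3  [2 out]
  2: a→5  [1 out]
  3: tau→5  [1 out]
  5: b→3  [1 out]
  6: a→2  [1 out]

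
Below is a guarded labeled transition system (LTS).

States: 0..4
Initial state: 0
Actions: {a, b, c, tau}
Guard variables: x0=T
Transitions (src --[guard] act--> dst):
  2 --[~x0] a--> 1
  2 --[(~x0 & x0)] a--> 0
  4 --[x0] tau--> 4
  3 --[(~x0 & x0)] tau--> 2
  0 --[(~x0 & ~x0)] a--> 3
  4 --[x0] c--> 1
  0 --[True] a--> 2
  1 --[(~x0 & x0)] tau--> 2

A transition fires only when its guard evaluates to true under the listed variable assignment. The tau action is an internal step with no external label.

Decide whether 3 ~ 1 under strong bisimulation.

Refine partition for ~:
  round 0: {{0,1,2,3,4}}
  round 1: {{0},{1,2,3},{4}}
Fixed point at round 2; 3 class(es).
3∈{1,2,3}, 1∈{1,2,3}

Answer: BISIMILAR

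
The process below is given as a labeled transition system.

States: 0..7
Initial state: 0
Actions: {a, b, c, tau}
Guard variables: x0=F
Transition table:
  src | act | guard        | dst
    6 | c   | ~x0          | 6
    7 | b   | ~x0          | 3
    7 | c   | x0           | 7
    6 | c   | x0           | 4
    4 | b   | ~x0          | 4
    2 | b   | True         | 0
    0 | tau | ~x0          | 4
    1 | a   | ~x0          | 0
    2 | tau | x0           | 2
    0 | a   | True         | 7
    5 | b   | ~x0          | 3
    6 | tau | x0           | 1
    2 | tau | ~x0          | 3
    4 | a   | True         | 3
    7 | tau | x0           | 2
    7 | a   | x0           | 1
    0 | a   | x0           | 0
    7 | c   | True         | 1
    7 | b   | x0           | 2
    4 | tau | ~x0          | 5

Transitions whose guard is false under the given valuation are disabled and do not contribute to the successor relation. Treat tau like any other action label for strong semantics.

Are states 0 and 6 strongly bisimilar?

Compute ~ classes (split until stable):
  π0 = {{0,1,2,3,4,5,6,7}}
  π1 = {{0},{1},{2},{3},{4},{5},{6},{7}}
8 equivalence class(es) (converged in 2)
[0]={0}  [6]={6}

Answer: NOT BISIMILAR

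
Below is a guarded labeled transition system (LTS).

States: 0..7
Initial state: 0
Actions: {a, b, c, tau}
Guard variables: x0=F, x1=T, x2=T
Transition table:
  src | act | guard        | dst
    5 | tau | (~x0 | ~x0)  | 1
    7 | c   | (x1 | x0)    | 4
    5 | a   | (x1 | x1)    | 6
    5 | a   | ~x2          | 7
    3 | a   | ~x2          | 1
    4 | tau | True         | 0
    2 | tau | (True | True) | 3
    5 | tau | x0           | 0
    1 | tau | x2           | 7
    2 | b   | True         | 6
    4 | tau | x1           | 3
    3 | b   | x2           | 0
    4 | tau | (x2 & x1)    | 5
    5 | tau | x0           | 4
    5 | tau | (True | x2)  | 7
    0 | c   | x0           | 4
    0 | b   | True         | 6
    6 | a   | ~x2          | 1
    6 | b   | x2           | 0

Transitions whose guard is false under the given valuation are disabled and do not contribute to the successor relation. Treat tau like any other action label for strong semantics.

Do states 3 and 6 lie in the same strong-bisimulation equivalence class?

Refine partition for ~:
  π0 = {{0,1,2,3,4,5,6,7}}
  π1 = {{0,3,6},{1,4},{2},{5},{7}}
  π2 = {{0,3,6},{1},{2},{4},{5},{7}}
Fixed point at round 3; 6 class(es).
class of 3: {0,3,6}; class of 6: {0,3,6}

Answer: BISIMILAR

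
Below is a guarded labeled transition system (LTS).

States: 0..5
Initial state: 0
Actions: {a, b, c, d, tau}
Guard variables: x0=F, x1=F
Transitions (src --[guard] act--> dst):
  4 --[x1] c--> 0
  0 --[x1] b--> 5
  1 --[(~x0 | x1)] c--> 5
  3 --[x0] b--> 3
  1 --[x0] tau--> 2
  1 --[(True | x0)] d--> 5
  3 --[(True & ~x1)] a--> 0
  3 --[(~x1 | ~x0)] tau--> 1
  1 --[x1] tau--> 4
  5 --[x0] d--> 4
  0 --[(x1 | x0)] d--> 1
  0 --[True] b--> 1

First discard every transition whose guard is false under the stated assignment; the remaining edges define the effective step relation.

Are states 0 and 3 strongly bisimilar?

Refine partition for ~:
  P[0] = {{0,1,2,3,4,5}}
  P[1] = {{0},{1},{2,4,5},{3}}
4 equivalence class(es) (converged in 2)
class of 0: {0}; class of 3: {3}

Answer: NOT BISIMILAR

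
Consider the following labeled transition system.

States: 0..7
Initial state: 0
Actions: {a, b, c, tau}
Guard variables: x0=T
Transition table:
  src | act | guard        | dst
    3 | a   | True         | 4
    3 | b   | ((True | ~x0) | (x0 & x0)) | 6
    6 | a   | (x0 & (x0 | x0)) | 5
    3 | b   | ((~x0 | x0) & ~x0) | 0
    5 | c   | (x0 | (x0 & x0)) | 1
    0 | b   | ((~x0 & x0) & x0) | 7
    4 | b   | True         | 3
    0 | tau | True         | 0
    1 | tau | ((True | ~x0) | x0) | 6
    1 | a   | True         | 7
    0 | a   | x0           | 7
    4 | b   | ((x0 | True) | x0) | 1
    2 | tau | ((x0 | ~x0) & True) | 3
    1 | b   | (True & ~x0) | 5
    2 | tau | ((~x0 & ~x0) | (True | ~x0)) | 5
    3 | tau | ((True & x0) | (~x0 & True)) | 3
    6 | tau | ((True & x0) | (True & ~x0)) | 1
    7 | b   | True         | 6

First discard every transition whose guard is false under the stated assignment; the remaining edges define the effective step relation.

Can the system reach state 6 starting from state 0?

After dropping false guards: 15 live edges.
L0 = {0}
L1 = {7}  now seen {0,7}
L2 = {6}  now seen {0,6,7}
L3 = {1,5}  now seen {0,1,5,6,7}
Reachable = {0,1,5,6,7}
trace reaching 6: a·b

Answer: REACHABLE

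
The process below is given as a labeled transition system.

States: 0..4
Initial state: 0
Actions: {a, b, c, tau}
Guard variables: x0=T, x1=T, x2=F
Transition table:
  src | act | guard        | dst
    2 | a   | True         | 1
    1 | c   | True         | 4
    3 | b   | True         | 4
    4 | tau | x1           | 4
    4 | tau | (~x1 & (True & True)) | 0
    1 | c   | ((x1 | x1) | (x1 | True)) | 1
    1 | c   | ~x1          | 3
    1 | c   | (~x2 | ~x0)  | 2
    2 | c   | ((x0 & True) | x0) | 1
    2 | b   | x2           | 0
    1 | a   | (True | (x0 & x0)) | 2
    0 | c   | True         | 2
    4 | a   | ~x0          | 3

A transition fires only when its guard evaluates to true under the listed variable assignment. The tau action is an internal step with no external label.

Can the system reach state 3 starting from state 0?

Answer: UNREACHABLE

Trace:
9 transition(s) survive guard evaluation.
L0 = {0}
L1 = {2}  now seen {0,2}
L2 = {1}  now seen {0,1,2}
L3 = {4}  now seen {0,1,2,4}
Reachable = {0,1,2,4}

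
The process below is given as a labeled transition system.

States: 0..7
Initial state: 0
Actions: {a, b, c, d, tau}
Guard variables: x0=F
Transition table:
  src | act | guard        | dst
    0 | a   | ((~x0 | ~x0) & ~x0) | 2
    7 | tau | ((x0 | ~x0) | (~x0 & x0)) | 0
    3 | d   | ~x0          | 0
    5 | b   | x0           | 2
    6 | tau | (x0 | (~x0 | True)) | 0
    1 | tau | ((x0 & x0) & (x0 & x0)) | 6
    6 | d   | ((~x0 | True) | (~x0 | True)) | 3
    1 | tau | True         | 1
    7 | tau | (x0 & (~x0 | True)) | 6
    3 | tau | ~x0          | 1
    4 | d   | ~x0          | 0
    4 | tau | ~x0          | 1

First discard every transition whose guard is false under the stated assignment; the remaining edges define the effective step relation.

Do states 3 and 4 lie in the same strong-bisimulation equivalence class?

Answer: BISIMILAR

Working:
Refine partition for ~:
  π0 = {{0,1,2,3,4,5,6,7}}
  π1 = {{0},{1,7},{2,5},{3,4,6}}
  π2 = {{0},{1},{2,5},{3,4},{6},{7}}
stable after 3 split(s): 6 block(s)
[3]={3,4}  [4]={3,4}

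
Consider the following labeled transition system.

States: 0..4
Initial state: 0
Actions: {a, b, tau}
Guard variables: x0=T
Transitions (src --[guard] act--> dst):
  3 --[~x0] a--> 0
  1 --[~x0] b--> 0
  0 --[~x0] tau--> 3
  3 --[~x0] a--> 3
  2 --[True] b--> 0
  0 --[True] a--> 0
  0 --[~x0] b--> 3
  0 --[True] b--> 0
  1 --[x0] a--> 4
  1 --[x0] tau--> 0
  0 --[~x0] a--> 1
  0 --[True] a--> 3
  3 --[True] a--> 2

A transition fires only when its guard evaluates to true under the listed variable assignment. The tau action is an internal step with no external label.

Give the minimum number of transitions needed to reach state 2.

BFS to 2:
  depth 0: {0}
  depth 1: {3}
  depth 2: {2}
depth(2)=2, e.g. a·a

Answer: 2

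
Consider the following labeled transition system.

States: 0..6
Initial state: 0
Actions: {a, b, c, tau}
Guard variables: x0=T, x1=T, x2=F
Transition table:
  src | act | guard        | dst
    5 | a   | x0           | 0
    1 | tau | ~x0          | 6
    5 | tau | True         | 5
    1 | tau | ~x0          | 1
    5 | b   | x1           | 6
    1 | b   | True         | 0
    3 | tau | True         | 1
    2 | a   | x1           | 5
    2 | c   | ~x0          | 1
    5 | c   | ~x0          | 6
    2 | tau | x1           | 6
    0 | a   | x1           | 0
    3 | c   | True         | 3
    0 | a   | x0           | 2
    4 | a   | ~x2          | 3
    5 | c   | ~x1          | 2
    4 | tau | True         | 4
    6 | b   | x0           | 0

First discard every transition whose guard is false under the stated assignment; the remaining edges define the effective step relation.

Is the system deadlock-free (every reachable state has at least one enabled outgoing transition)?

R = {0,2,5,6}
  0: a→0  a→2  [deg 2]
  2: a→5  tau→6  [deg 2]
  5: a→0  b→6  tau→5  [deg 3]
  6: b→0  [deg 1]

Answer: DEADLOCK-FREE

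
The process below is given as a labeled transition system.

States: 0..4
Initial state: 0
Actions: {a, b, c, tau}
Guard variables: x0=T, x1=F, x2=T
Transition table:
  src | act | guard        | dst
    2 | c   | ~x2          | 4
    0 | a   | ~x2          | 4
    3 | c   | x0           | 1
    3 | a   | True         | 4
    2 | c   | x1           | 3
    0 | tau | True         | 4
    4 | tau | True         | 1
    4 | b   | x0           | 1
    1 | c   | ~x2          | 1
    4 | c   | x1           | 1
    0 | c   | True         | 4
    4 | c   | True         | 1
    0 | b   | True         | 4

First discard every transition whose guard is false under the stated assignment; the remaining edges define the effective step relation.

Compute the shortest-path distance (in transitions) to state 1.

Breadth-first toward 1:
  Layer 0: {0}
  Layer 1: {4}
  Layer 2: {1}
first hit 1 at d=2 via b·b

Answer: 2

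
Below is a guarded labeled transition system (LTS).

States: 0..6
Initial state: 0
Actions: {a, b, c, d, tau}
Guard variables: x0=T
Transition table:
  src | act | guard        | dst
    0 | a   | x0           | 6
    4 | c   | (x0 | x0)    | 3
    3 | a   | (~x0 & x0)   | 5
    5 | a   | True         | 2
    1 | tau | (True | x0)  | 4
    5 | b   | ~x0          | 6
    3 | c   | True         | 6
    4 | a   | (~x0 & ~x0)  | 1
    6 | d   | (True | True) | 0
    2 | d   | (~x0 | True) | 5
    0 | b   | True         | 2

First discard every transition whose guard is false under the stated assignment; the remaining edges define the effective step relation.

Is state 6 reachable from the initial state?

Answer: REACHABLE

Trace:
Guard filter leaves 8 enabled edge(s).
L0 = {0}
L1 = {2,6}  total {0,2,6}
L2 = {5}  total {0,2,5,6}
Reachable = {0,2,5,6}
witness 6: a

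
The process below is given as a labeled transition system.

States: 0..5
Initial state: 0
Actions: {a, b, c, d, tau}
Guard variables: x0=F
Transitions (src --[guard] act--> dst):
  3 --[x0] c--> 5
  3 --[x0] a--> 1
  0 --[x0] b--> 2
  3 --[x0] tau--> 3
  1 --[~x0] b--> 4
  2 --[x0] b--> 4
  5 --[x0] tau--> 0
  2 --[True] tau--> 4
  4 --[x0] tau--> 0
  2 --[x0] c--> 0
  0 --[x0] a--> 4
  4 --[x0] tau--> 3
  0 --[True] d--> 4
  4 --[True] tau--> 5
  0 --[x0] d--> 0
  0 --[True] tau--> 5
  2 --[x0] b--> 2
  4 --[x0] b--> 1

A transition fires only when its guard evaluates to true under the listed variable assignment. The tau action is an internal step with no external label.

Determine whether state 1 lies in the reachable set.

Answer: UNREACHABLE

Analysis:
Guard filter leaves 5 enabled edge(s).
Layer 0: {0}
Layer 1: {4,5}  cumulative {0,4,5}
Reach set: {0,4,5}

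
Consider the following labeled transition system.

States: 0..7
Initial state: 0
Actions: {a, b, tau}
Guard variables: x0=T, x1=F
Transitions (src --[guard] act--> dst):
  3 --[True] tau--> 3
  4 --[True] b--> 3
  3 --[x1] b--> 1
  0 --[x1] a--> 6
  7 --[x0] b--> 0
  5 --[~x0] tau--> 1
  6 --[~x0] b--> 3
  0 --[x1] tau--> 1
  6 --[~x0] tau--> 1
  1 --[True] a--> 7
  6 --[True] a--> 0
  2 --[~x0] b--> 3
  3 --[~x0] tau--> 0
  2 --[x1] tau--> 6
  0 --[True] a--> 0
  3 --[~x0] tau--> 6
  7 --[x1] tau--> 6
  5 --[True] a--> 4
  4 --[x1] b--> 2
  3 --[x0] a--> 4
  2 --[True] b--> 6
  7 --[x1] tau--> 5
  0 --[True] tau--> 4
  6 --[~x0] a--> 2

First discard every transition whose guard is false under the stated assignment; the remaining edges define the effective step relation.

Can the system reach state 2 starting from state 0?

Answer: UNREACHABLE

Analysis:
After dropping false guards: 10 live edges.
Layer 0: {0}
Layer 1: {4}  now seen {0,4}
Layer 2: {3}  now seen {0,3,4}
Reach set: {0,3,4}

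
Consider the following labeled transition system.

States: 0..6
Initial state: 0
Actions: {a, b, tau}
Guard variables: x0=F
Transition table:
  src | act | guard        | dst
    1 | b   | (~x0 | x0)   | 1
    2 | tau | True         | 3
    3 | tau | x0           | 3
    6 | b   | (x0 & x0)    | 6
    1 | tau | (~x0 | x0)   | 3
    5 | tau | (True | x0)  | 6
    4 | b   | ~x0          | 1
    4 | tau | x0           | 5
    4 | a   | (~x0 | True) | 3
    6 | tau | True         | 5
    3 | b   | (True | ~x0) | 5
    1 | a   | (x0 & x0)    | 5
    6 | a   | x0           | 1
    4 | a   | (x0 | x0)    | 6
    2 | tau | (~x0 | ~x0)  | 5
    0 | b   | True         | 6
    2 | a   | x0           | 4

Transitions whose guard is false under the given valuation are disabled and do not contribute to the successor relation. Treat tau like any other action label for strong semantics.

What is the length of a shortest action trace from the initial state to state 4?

Answer: UNREACHABLE

Analysis:
Breadth-first toward 4:
  Layer 0: {0}
  Layer 1: {6}
  Layer 2: {5}
4 never appears.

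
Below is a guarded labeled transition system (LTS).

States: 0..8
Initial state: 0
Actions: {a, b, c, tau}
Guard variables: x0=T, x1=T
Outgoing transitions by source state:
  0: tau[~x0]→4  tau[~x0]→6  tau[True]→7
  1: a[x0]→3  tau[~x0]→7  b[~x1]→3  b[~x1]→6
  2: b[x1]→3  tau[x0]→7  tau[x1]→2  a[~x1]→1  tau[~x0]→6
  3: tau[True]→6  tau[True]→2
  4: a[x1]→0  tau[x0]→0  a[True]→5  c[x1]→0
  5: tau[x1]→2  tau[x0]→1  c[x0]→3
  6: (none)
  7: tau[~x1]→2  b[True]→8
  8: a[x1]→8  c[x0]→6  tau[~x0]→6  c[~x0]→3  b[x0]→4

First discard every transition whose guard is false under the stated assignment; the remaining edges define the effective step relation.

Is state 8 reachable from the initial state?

18 transition(s) survive guard evaluation.
depth 0: {0}
depth 1: {7}  cumulative {0,7}
depth 2: {8}  cumulative {0,7,8}
depth 3: {4,6}  cumulative {0,4,6,7,8}
depth 4: {5}  cumulative {0,4,5,6,7,8}
depth 5: {1,2,3}  cumulative {0,1,2,3,4,5,6,7,8}
Reach set: {0,1,2,3,4,5,6,7,8}
witness 8: tau·b

Answer: REACHABLE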